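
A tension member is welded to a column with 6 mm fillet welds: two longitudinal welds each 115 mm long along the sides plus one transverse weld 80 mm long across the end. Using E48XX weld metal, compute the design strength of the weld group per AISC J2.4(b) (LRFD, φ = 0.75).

E48XX → F_EXX = 480 MPa.
t_e = 0.707 × 6 = 4.242 mm.
R_nwl = 0.6 × 480 × 4.242 × 230 × 10⁻³ = 281 kN (longitudinal, 2 welds).
R_nwt = 0.6 × 480 × 4.242 × 80 × 10⁻³ = 97.74 kN (transverse, base value).
(i) R_nwl + R_nwt = 378.7 kN; (ii) 0.85 R_nwl + 1.5 R_nwt = 385.4 kN.
R_n = max = 385.4 kN [governs: (ii)]; φR_n = 289.1 kN.

φR_n ≈ 289 kN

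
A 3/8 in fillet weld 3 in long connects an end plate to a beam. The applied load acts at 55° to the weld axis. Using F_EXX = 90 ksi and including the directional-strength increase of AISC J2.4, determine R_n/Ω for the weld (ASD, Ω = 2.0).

t_e = 0.707 × 0.375 = 0.2651 in; A_we = 0.2651 × 3 = 0.7954 in².
Directional factor: 1.0 + 0.5 sin^1.5(55°) = 1.371.
F_nw = 0.6 × 90 × 1.371 = 74.02 ksi.
R_n/Ω = (74.02 × 0.7954) / 2.0 = 29.44 kips.

R_n/Ω ≈ 29.4 kips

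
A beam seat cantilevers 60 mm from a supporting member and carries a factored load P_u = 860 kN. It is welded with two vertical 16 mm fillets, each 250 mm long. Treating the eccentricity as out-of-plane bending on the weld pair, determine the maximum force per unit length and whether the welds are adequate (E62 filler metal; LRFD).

E62XX → F_EXX = 620 MPa.
L_w = 2 × 250 = 500 mm; section modulus (unit throat) S = 2 × L²/6 = 20830 mm².
Direct shear f_v = P/L_w = 860×10³/500 = 1720 N/mm.
Moment M = P × e = 860×10³ × 60 = 51600000 N·mm; bending f_b = M/S = 2477 N/mm.
f_max = √(f_v² + f_b²) = √(1720² + 2477²) = 3015 N/mm.
φr_n = 0.75 × 0.6 × 620 × (0.707 × 16) = 3156 N/mm → adequate.

f_max ≈ 3020 N/mm; adequate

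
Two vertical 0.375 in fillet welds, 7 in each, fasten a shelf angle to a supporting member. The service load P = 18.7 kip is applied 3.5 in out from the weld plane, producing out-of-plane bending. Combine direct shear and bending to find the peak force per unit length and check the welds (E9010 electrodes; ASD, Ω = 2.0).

E90XX → F_EXX = 90 ksi.
L_w = 2 × 7 = 14 in; section modulus (unit throat) S = 2 × L²/6 = 16.33 in².
Direct shear f_v = P/L_w = 18.7/14 = 1.336 kip/in.
Moment M = P × e = 18.7 × 3.5 = 65.45 kip·in; bending f_b = M/S = 4.007 kip/in.
f_max = √(f_v² + f_b²) = √(1.336² + 4.007²) = 4.224 kip/in.
r_n/Ω = (1/2.0) × 0.6 × 90 × (0.707 × 0.375) = 7.158 kip/in → adequate.

f_max ≈ 4.22 kip/in; adequate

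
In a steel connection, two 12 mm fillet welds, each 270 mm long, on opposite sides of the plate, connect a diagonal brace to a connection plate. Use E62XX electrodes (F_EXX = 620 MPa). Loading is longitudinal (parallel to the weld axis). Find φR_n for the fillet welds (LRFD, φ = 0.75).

Effective throat t_e = 0.707 × 12 = 8.484 mm.
Total length L = 540 mm; A_we = 8.484 × 540 = 4581 mm².
F_nw = 0.6 F_EXX = 0.6 × 620 = 372 MPa.
φR_n = 0.75 × 372 × 4581 × 10⁻³ = 1278 kN.

φR_n ≈ 1280 kN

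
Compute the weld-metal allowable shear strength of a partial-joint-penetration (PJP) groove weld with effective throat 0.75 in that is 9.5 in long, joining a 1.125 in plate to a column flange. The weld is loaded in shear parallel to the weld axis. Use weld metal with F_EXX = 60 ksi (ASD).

Effective throat (given) t_e = 0.75 in.
A_we = 0.75 × 9.5 = 7.125 in².
F_nw = 0.6 F_EXX = 36 ksi.
R_n/Ω = (36 × 7.125) / 2.0 = 128.2 kip.

R_n/Ω ≈ 128 kip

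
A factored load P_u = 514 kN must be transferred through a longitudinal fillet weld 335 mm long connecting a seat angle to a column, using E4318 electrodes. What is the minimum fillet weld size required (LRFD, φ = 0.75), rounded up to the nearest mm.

w = 12 mm

E43XX → F_EXX = 430 MPa.
Total weld length L = 335 mm.
Required throat t_e = P_u / (φ × 0.6 F_EXX × L) = 514 / (0.75 × 0.6 × 430 × 335 × 10⁻³) = 7.929 mm.
Required leg w = t_e / 0.707 = 11.22 mm → use 12 mm.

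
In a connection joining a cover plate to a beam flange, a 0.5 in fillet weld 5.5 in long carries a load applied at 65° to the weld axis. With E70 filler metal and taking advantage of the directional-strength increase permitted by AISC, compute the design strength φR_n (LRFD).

E70XX → F_EXX = 70 ksi.
t_e = 0.707 × 0.5 = 0.3535 in; A_we = 0.3535 × 5.5 = 1.944 in².
Directional factor: 1.0 + 0.5 sin^1.5(65°) = 1.431.
F_nw = 0.6 × 70 × 1.431 = 60.12 ksi.
φR_n = 0.75 × 60.12 × 1.944 = 87.66 kip.

φR_n ≈ 87.7 kip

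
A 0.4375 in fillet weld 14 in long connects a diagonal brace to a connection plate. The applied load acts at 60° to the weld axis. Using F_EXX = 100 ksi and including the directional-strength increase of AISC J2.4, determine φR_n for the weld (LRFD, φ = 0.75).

φR_n ≈ 273 kips

t_e = 0.707 × 0.4375 = 0.3093 in; A_we = 0.3093 × 14 = 4.33 in².
Directional factor: 1.0 + 0.5 sin^1.5(60°) = 1.403.
F_nw = 0.6 × 100 × 1.403 = 84.18 ksi.
φR_n = 0.75 × 84.18 × 4.33 = 273.4 kips.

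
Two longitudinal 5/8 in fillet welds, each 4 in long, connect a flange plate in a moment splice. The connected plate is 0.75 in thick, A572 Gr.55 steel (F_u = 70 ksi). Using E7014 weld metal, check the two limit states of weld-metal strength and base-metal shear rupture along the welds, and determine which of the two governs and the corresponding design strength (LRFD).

E70XX → F_EXX = 70 ksi.
t_e = 0.707 × 0.625 = 0.4419 in; L = 8 in.
Weld metal: φR_n = 0.75 × 0.6 × 70 × 0.4419 × 8 = 111.4 kips.
Base metal (shear rupture): φR_n = 0.75 × 0.6 × 70 × 0.75 × 8 = 189 kips.
Governing: weld metal.

φR_n ≈ 111 kips (weld metal governs)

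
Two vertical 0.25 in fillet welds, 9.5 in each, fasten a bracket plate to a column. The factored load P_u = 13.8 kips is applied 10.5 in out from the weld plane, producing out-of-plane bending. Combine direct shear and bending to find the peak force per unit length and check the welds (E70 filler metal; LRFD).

f_max ≈ 4.87 kip/in; adequate

E70XX → F_EXX = 70 ksi.
L_w = 2 × 9.5 = 19 in; section modulus (unit throat) S = 2 × L²/6 = 30.08 in².
Direct shear f_v = P/L_w = 13.8/19 = 0.7263 kip/in.
Moment M = P × e = 13.8 × 10.5 = 144.9 kip·in; bending f_b = M/S = 4.817 kip/in.
f_max = √(f_v² + f_b²) = √(0.7263² + 4.817²) = 4.871 kip/in.
φr_n = 0.75 × 0.6 × 70 × (0.707 × 0.25) = 5.568 kip/in → adequate.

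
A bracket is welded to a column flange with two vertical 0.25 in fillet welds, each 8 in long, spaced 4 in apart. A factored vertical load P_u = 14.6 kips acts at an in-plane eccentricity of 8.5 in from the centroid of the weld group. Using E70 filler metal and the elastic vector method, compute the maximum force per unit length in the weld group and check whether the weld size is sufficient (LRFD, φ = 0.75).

f_max ≈ 4.2 kip/in; adequate

E70XX → F_EXX = 70 ksi.
Total weld length L_w = 16 in. Treat welds as unit-width lines.
Polar moment about centroid: J = 2[d³/12 + d(b/2)²] = 2[8³/12 + 8×2²] = 149.3 in³.
Direct shear f_v = P/L_w = 14.6 / 16 = 0.9125 kip/in (vertical).
Torsion M = P·e = 14.6 × 8.5 = 124.1 kip·in.
Critical point at (x, y) = (2, 4) from centroid. f_tx = M·y/J = 3.324 kip/in; f_ty = M·x/J = 1.662 kip/in.
Resultant f_max = √[f_tx² + (f_v + f_ty)²] = √[3.324² + (0.9125 + 1.662)²] = 4.205 kip/in.
Capacity per unit length: φr_n = 0.75 × 0.6 × 70 × (0.707 × 0.25) = 5.568 kip/in.
4.205 ≤ 5.568 → adequate.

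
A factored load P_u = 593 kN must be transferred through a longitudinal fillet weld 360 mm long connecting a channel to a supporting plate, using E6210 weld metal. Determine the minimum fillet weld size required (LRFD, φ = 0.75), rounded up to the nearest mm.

E62XX → F_EXX = 620 MPa.
Total weld length L = 360 mm.
Required throat t_e = P_u / (φ × 0.6 F_EXX × L) = 593 / (0.75 × 0.6 × 620 × 360 × 10⁻³) = 5.904 mm.
Required leg w = t_e / 0.707 = 8.351 mm → use 9 mm.

w = 9 mm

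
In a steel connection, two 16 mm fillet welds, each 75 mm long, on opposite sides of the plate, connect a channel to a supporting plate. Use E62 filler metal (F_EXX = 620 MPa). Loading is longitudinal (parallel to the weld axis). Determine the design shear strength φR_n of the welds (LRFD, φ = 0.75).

Effective throat t_e = 0.707 × 16 = 11.31 mm.
Total length L = 150 mm; A_we = 11.31 × 150 = 1697 mm².
F_nw = 0.6 F_EXX = 0.6 × 620 = 372 MPa.
φR_n = 0.75 × 372 × 1697 × 10⁻³ = 473.4 kN.

φR_n ≈ 473 kN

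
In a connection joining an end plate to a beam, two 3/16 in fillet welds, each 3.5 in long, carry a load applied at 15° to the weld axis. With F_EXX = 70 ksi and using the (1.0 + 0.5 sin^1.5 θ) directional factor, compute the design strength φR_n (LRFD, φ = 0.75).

t_e = 0.707 × 0.1875 = 0.1326 in; A_we = 0.1326 × 7 = 0.9279 in².
Directional factor: 1.0 + 0.5 sin^1.5(15°) = 1.066.
F_nw = 0.6 × 70 × 1.066 = 44.77 ksi.
φR_n = 0.75 × 44.77 × 0.9279 = 31.15 kip.

φR_n ≈ 31.2 kip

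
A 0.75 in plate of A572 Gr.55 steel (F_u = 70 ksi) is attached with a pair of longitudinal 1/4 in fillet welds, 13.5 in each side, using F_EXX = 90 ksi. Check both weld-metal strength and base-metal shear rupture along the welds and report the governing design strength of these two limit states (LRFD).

φR_n ≈ 193 kip (weld metal governs)

t_e = 0.707 × 0.25 = 0.1767 in; L = 27 in.
Weld metal: φR_n = 0.75 × 0.6 × 90 × 0.1767 × 27 = 193.3 kip.
Base metal (shear rupture): φR_n = 0.75 × 0.6 × 70 × 0.75 × 27 = 637.9 kip.
Governing: weld metal.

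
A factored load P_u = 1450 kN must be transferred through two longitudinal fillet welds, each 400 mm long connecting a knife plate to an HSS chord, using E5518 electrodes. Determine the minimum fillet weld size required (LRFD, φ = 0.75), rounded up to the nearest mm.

E55XX → F_EXX = 550 MPa.
Total weld length L = 800 mm.
Required throat t_e = P_u / (φ × 0.6 F_EXX × L) = 1450 / (0.75 × 0.6 × 550 × 800 × 10⁻³) = 7.323 mm.
Required leg w = t_e / 0.707 = 10.36 mm → use 11 mm.

w = 11 mm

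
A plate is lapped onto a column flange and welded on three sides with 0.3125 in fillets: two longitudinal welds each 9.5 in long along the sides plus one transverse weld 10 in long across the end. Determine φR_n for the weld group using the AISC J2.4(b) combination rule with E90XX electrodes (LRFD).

E90XX → F_EXX = 90 ksi.
t_e = 0.707 × 0.3125 = 0.2209 in.
R_nwl = 0.6 × 90 × 0.2209 × 19 = 226.7 kip (longitudinal, 2 welds).
R_nwt = 0.6 × 90 × 0.2209 × 10 = 119.3 kip (transverse, base value).
(i) R_nwl + R_nwt = 346 kip; (ii) 0.85 R_nwl + 1.5 R_nwt = 371.6 kip.
R_n = max = 371.6 kip [governs: (ii)]; φR_n = 278.7 kip.

φR_n ≈ 279 kip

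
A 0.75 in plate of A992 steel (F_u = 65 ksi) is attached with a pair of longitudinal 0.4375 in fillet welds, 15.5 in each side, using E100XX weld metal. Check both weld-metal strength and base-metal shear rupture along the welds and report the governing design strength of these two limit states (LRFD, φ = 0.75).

E100XX → F_EXX = 100 ksi.
t_e = 0.707 × 0.4375 = 0.3093 in; L = 31 in.
Weld metal: φR_n = 0.75 × 0.6 × 100 × 0.3093 × 31 = 431.5 kip.
Base metal (shear rupture): φR_n = 0.75 × 0.6 × 65 × 0.75 × 31 = 680.1 kip.
Governing: weld metal.

φR_n ≈ 431 kip (weld metal governs)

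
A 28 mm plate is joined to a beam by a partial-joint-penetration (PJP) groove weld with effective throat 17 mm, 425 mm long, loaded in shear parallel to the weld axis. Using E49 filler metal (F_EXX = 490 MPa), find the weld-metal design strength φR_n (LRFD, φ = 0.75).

φR_n ≈ 1590 kN

Effective throat (given) t_e = 17 mm.
A_we = 17 × 425 = 7225 mm².
F_nw = 0.6 F_EXX = 294 MPa.
φR_n = 0.75 × 294 × 7225 × 10⁻³ = 1593 kN.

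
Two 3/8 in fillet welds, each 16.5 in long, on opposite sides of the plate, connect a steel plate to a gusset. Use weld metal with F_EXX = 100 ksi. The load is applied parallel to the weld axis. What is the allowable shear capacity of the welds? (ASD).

R_n/Ω ≈ 262 kip

Effective throat t_e = 0.707 × 0.375 = 0.2651 in.
Total length L = 33 in; A_we = 0.2651 × 33 = 8.749 in².
F_nw = 0.6 F_EXX = 0.6 × 100 = 60 ksi.
R_n = 60 × 8.749 = 524.9 kip; R_n/Ω = 524.9/2.0 = 262.5 kip.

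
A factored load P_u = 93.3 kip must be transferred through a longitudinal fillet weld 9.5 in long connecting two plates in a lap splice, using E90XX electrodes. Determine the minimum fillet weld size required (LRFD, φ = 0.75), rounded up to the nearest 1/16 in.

E90XX → F_EXX = 90 ksi.
Total weld length L = 9.5 in.
Required throat t_e = P_u / (φ × 0.6 F_EXX × L) = 93.3 / (0.75 × 0.6 × 90 × 9.5) = 0.2425 in.
Required leg w = t_e / 0.707 = 0.343 in → use 3/8 in.

w = 3/8 in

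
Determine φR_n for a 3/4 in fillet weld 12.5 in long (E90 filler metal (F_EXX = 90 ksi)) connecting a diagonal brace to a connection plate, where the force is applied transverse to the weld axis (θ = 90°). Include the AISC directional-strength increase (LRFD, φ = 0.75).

t_e = 0.707 × 0.75 = 0.5302 in; A_we = 0.5302 × 12.5 = 6.628 in².
Directional factor: 1.0 + 0.5 sin^1.5(90°) = 1.5.
F_nw = 0.6 × 90 × 1.5 = 81 ksi.
φR_n = 0.75 × 81 × 6.628 = 402.7 kips.

φR_n ≈ 403 kips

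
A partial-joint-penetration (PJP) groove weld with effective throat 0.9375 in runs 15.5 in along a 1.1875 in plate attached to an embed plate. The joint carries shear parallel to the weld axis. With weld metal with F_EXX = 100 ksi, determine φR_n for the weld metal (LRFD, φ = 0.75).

Effective throat (given) t_e = 0.9375 in.
A_we = 0.9375 × 15.5 = 14.53 in².
F_nw = 0.6 F_EXX = 60 ksi.
φR_n = 0.75 × 60 × 14.53 = 653.9 kip.

φR_n ≈ 654 kip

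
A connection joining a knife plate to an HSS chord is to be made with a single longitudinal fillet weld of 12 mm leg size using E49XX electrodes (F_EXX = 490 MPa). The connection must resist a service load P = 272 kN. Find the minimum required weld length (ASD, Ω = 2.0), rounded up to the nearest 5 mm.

L = 220 mm

Throat t_e = 0.707 × 12 = 8.484 mm.
r_n/Ω = (0.6 × 490 × 8.484) / 2.0 = 1247 N/mm = 1.247 kN/mm.
L_req = P / (r_n/Ω) = 272 / 1.247 = 218.1 mm total.
Round up → use L = 220 mm.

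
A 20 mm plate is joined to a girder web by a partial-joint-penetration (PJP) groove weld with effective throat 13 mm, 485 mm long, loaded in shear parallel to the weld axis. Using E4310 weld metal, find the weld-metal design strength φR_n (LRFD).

E43XX → F_EXX = 430 MPa.
Effective throat (given) t_e = 13 mm.
A_we = 13 × 485 = 6305 mm².
F_nw = 0.6 F_EXX = 258 MPa.
φR_n = 0.75 × 258 × 6305 × 10⁻³ = 1220 kN.

φR_n ≈ 1220 kN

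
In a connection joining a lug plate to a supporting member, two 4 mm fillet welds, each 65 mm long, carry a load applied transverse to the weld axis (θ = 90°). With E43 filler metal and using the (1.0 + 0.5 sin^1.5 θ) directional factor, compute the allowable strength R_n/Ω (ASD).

R_n/Ω ≈ 71.1 kN

E43XX → F_EXX = 430 MPa.
t_e = 0.707 × 4 = 2.828 mm; A_we = 2.828 × 130 = 367.6 mm².
Directional factor: 1.0 + 0.5 sin^1.5(90°) = 1.5.
F_nw = 0.6 × 430 × 1.5 = 387 MPa.
R_n/Ω = (387 × 367.6) / 2.0 × 10⁻³ = 71.14 kN.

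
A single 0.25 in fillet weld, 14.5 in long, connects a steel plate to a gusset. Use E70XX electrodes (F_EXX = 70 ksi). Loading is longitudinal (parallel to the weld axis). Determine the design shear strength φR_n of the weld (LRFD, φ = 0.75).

Effective throat t_e = 0.707 × 0.25 = 0.1767 in.
Total length L = 14.5 in; A_we = 0.1767 × 14.5 = 2.563 in².
F_nw = 0.6 F_EXX = 0.6 × 70 = 42 ksi.
φR_n = 0.75 × 42 × 2.563 = 80.73 kips.

φR_n ≈ 80.7 kips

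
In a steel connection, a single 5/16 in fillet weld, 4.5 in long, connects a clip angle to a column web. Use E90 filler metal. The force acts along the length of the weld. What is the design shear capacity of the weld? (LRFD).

φR_n ≈ 40.3 kips

E90XX → F_EXX = 90 ksi.
Effective throat t_e = 0.707 × 0.3125 = 0.2209 in.
Total length L = 4.5 in; A_we = 0.2209 × 4.5 = 0.9942 in².
F_nw = 0.6 F_EXX = 0.6 × 90 = 54 ksi.
φR_n = 0.75 × 54 × 0.9942 = 40.27 kips.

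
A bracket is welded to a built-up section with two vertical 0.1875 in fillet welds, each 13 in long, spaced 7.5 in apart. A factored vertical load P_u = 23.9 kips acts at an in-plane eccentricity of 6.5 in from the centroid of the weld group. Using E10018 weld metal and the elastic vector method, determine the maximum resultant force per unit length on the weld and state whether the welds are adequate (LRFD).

E100XX → F_EXX = 100 ksi.
Total weld length L_w = 26 in. Treat welds as unit-width lines.
Polar moment about centroid: J = 2[d³/12 + d(b/2)²] = 2[13³/12 + 13×3.75²] = 731.8 in³.
Direct shear f_v = P/L_w = 23.9 / 26 = 0.9192 kip/in (vertical).
Torsion M = P·e = 23.9 × 6.5 = 155.35 kip·in.
Critical point at (x, y) = (3.75, 6.5) from centroid. f_tx = M·y/J = 1.38 kip/in; f_ty = M·x/J = 0.7961 kip/in.
Resultant f_max = √[f_tx² + (f_v + f_ty)²] = √[1.38² + (0.9192 + 0.7961)²] = 2.201 kip/in.
Capacity per unit length: φr_n = 0.75 × 0.6 × 100 × (0.707 × 0.1875) = 5.965 kip/in.
2.201 ≤ 5.965 → adequate.

f_max ≈ 2.2 kip/in; adequate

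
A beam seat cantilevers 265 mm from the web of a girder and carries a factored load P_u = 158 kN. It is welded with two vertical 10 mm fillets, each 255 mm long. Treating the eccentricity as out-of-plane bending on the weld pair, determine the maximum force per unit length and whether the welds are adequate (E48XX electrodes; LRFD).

E48XX → F_EXX = 480 MPa.
L_w = 2 × 255 = 510 mm; section modulus (unit throat) S = 2 × L²/6 = 21680 mm².
Direct shear f_v = P/L_w = 158×10³/510 = 309.8 N/mm.
Moment M = P × e = 158×10³ × 265 = 41870000 N·mm; bending f_b = M/S = 1932 N/mm.
f_max = √(f_v² + f_b²) = √(309.8² + 1932²) = 1956 N/mm.
φr_n = 0.75 × 0.6 × 480 × (0.707 × 10) = 1527 N/mm → NOT adequate.

f_max ≈ 1960 N/mm; NOT adequate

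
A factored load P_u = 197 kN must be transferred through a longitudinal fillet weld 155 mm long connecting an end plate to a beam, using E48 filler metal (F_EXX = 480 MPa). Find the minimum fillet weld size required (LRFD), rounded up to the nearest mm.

Total weld length L = 155 mm.
Required throat t_e = P_u / (φ × 0.6 F_EXX × L) = 197 / (0.75 × 0.6 × 480 × 155 × 10⁻³) = 5.884 mm.
Required leg w = t_e / 0.707 = 8.323 mm → use 9 mm.

w = 9 mm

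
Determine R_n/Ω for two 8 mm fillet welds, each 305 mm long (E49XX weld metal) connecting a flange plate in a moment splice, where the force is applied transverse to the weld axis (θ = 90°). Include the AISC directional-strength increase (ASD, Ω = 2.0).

R_n/Ω ≈ 761 kN

E49XX → F_EXX = 490 MPa.
t_e = 0.707 × 8 = 5.656 mm; A_we = 5.656 × 610 = 3450 mm².
Directional factor: 1.0 + 0.5 sin^1.5(90°) = 1.5.
F_nw = 0.6 × 490 × 1.5 = 441 MPa.
R_n/Ω = (441 × 3450) / 2.0 × 10⁻³ = 760.8 kN.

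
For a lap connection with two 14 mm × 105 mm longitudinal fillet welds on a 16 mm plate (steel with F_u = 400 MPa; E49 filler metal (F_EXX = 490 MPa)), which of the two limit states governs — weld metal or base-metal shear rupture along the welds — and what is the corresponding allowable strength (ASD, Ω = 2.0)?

R_n/Ω ≈ 306 kN (weld metal governs)

t_e = 0.707 × 14 = 9.898 mm; L = 210 mm.
Weld metal: R_n/Ω = (1/2.0) × 0.6 × 490 × 9.898 × 210 × 10⁻³ = 305.6 kN.
Base metal (shear rupture): R_n/Ω = (1/2.0) × 0.6 × 400 × 16 × 210 × 10⁻³ = 403.2 kN.
Governing: weld metal.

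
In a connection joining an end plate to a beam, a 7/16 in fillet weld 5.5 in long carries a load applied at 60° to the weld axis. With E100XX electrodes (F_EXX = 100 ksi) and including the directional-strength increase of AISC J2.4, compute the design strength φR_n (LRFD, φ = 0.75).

t_e = 0.707 × 0.4375 = 0.3093 in; A_we = 0.3093 × 5.5 = 1.701 in².
Directional factor: 1.0 + 0.5 sin^1.5(60°) = 1.403.
F_nw = 0.6 × 100 × 1.403 = 84.18 ksi.
φR_n = 0.75 × 84.18 × 1.701 = 107.4 kips.

φR_n ≈ 107 kips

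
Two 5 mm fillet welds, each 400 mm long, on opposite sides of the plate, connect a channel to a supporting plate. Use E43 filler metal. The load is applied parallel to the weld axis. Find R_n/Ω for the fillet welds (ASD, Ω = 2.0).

R_n/Ω ≈ 365 kN

E43XX → F_EXX = 430 MPa.
Effective throat t_e = 0.707 × 5 = 3.535 mm.
Total length L = 800 mm; A_we = 3.535 × 800 = 2828 mm².
F_nw = 0.6 F_EXX = 0.6 × 430 = 258 MPa.
R_n = 258 × 2828 × 10⁻³ = 729.6 kN; R_n/Ω = 729.6/2.0 = 364.8 kN.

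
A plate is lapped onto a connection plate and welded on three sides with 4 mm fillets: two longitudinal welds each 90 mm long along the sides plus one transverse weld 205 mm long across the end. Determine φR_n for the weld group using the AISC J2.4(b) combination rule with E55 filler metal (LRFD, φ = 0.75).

φR_n ≈ 322 kN

E55XX → F_EXX = 550 MPa.
t_e = 0.707 × 4 = 2.828 mm.
R_nwl = 0.6 × 550 × 2.828 × 180 × 10⁻³ = 168 kN (longitudinal, 2 welds).
R_nwt = 0.6 × 550 × 2.828 × 205 × 10⁻³ = 191.3 kN (transverse, base value).
(i) R_nwl + R_nwt = 359.3 kN; (ii) 0.85 R_nwl + 1.5 R_nwt = 429.8 kN.
R_n = max = 429.8 kN [governs: (ii)]; φR_n = 322.3 kN.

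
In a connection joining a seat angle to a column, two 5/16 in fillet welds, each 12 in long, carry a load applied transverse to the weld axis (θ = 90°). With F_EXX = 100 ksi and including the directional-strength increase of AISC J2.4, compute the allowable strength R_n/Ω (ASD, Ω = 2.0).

R_n/Ω ≈ 239 kip

t_e = 0.707 × 0.3125 = 0.2209 in; A_we = 0.2209 × 24 = 5.302 in².
Directional factor: 1.0 + 0.5 sin^1.5(90°) = 1.5.
F_nw = 0.6 × 100 × 1.5 = 90 ksi.
R_n/Ω = (90 × 5.302) / 2.0 = 238.6 kip.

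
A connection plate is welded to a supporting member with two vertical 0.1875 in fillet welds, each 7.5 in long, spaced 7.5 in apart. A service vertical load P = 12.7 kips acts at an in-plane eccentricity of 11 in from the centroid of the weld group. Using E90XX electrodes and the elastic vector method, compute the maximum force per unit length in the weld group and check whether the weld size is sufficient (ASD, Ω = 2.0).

E90XX → F_EXX = 90 ksi.
Total weld length L_w = 15 in. Treat welds as unit-width lines.
Polar moment about centroid: J = 2[d³/12 + d(b/2)²] = 2[7.5³/12 + 7.5×3.75²] = 281.2 in³.
Direct shear f_v = P/L_w = 12.7 / 15 = 0.8467 kip/in (vertical).
Torsion M = P·e = 12.7 × 11 = 139.7 kip·in.
Critical point at (x, y) = (3.75, 3.75) from centroid. f_tx = M·y/J = 1.863 kip/in; f_ty = M·x/J = 1.863 kip/in.
Resultant f_max = √[f_tx² + (f_v + f_ty)²] = √[1.863² + (0.8467 + 1.863)²] = 3.288 kip/in.
Capacity per unit length: r_n/Ω = (1/2.0) × 0.6 × 90 × (0.707 × 0.1875) = 3.579 kip/in.
3.288 ≤ 3.579 → adequate.

f_max ≈ 3.29 kip/in; adequate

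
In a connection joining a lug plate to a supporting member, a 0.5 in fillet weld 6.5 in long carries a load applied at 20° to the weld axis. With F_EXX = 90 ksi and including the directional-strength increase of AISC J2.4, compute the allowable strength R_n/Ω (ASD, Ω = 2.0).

R_n/Ω ≈ 68.2 kip

t_e = 0.707 × 0.5 = 0.3535 in; A_we = 0.3535 × 6.5 = 2.298 in².
Directional factor: 1.0 + 0.5 sin^1.5(20°) = 1.1.
F_nw = 0.6 × 90 × 1.1 = 59.4 ksi.
R_n/Ω = (59.4 × 2.298) / 2.0 = 68.24 kip.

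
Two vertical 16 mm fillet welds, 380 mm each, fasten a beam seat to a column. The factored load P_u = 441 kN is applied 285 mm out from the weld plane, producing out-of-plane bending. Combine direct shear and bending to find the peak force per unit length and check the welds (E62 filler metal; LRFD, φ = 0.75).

E62XX → F_EXX = 620 MPa.
L_w = 2 × 380 = 760 mm; section modulus (unit throat) S = 2 × L²/6 = 48130 mm².
Direct shear f_v = P/L_w = 441×10³/760 = 580.3 N/mm.
Moment M = P × e = 441×10³ × 285 = 125680000 N·mm; bending f_b = M/S = 2611 N/mm.
f_max = √(f_v² + f_b²) = √(580.3² + 2611²) = 2675 N/mm.
φr_n = 0.75 × 0.6 × 620 × (0.707 × 16) = 3156 N/mm → adequate.

f_max ≈ 2670 N/mm; adequate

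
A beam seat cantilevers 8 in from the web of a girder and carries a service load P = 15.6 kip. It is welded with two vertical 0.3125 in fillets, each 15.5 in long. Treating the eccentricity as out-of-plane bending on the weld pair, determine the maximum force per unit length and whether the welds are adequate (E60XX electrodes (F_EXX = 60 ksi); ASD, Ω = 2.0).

L_w = 2 × 15.5 = 31 in; section modulus (unit throat) S = 2 × L²/6 = 80.08 in².
Direct shear f_v = P/L_w = 15.6/31 = 0.5032 kip/in.
Moment M = P × e = 15.6 × 8 = 124.8 kip·in; bending f_b = M/S = 1.558 kip/in.
f_max = √(f_v² + f_b²) = √(0.5032² + 1.558²) = 1.638 kip/in.
r_n/Ω = (1/2.0) × 0.6 × 60 × (0.707 × 0.3125) = 3.977 kip/in → adequate.

f_max ≈ 1.64 kip/in; adequate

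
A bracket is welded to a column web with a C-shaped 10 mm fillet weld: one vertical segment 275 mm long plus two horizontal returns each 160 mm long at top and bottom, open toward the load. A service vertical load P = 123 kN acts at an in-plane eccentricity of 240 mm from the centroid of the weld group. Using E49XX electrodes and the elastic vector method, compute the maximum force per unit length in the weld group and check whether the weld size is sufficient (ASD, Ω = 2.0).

E49XX → F_EXX = 490 MPa.
Total weld length L_w = 595 mm. Treat welds as unit-width lines.
Centroid: x̄ = 2×160×80 / 595 = 43.03 mm from the vertical weld.
Polar moment about centroid: J = I_x + I_y = [275³/12 + 2×160×137.5²] + [275×43.03² + 2(160³/12 + 160×36.97²)] = 9412000 mm³.
Direct shear f_v = P/L_w = 123×10³ / 595 = 206.7 N/mm (vertical).
Torsion M = P·e = 123×10³ × 240 = 29520000 N·mm.
Critical point at (x, y) = (117, 137.5) from centroid. f_tx = M·y/J = 431.2 N/mm; f_ty = M·x/J = 366.9 N/mm.
Resultant f_max = √[f_tx² + (f_v + f_ty)²] = √[431.2² + (206.7 + 366.9)²] = 717.6 N/mm.
Capacity per unit length: r_n/Ω = (1/2.0) × 0.6 × 490 × (0.707 × 10) = 1039 N/mm.
717.6 ≤ 1039 → adequate.

f_max ≈ 718 N/mm; adequate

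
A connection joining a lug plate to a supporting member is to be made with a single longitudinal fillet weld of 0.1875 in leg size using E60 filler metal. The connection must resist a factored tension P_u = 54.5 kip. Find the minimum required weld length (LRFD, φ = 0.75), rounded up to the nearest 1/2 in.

E60XX → F_EXX = 60 ksi.
Throat t_e = 0.707 × 0.1875 = 0.1326 in.
φr_n = 0.75 × 0.6 × 60 × 0.1326 = 3.579 kip/in.
L_req = P_u / φr_n = 54.5 / 3.579 = 15.23 in total.
Round up → use L = 15.5 in.

L = 15.5 in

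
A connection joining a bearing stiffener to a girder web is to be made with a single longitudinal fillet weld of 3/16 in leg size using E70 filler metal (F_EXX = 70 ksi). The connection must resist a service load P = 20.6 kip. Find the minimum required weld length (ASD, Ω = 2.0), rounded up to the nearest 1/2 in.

L = 7.5 in

Throat t_e = 0.707 × 0.1875 = 0.1326 in.
r_n/Ω = (0.6 × 70 × 0.1326) / 2.0 = 2.784 kip/in.
L_req = P / (r_n/Ω) = 20.6 / 2.784 = 7.4 in total.
Round up → use L = 7.5 in.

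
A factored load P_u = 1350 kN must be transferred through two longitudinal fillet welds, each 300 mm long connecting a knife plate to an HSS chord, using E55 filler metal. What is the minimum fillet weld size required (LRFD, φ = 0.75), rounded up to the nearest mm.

E55XX → F_EXX = 550 MPa.
Total weld length L = 600 mm.
Required throat t_e = P_u / (φ × 0.6 F_EXX × L) = 1350 / (0.75 × 0.6 × 550 × 600 × 10⁻³) = 9.091 mm.
Required leg w = t_e / 0.707 = 12.86 mm → use 13 mm.

w = 13 mm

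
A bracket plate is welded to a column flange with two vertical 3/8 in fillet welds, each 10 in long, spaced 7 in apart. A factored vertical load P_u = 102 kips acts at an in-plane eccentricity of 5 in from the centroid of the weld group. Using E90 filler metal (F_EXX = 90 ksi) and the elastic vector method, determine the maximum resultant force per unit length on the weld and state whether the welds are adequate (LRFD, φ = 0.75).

Total weld length L_w = 20 in. Treat welds as unit-width lines.
Polar moment about centroid: J = 2[d³/12 + d(b/2)²] = 2[10³/12 + 10×3.5²] = 411.7 in³.
Direct shear f_v = P/L_w = 102 / 20 = 5.1 kip/in (vertical).
Torsion M = P·e = 102 × 5 = 510 kip·in.
Critical point at (x, y) = (3.5, 5) from centroid. f_tx = M·y/J = 6.194 kip/in; f_ty = M·x/J = 4.336 kip/in.
Resultant f_max = √[f_tx² + (f_v + f_ty)²] = √[6.194² + (5.1 + 4.336)²] = 11.29 kip/in.
Capacity per unit length: φr_n = 0.75 × 0.6 × 90 × (0.707 × 0.375) = 10.74 kip/in.
11.29 > 10.74 → NOT adequate.

f_max ≈ 11.3 kip/in; NOT adequate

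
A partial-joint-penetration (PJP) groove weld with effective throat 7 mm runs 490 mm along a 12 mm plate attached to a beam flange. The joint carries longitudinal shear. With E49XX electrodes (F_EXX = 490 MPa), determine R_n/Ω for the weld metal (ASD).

R_n/Ω ≈ 504 kN

Effective throat (given) t_e = 7 mm.
A_we = 7 × 490 = 3430 mm².
F_nw = 0.6 F_EXX = 294 MPa.
R_n/Ω = (294 × 3430) / 2.0 × 10⁻³ = 504.2 kN.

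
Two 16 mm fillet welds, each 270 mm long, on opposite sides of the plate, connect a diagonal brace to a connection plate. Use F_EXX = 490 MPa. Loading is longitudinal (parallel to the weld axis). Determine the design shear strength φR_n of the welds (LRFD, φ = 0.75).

φR_n ≈ 1350 kN

Effective throat t_e = 0.707 × 16 = 11.31 mm.
Total length L = 540 mm; A_we = 11.31 × 540 = 6108 mm².
F_nw = 0.6 F_EXX = 0.6 × 490 = 294 MPa.
φR_n = 0.75 × 294 × 6108 × 10⁻³ = 1347 kN.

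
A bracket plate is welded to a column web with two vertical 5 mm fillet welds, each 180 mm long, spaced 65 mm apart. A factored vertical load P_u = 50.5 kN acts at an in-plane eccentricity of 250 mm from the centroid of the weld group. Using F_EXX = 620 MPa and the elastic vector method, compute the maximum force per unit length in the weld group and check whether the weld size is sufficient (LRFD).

f_max ≈ 950 N/mm; adequate

Total weld length L_w = 360 mm. Treat welds as unit-width lines.
Polar moment about centroid: J = 2[d³/12 + d(b/2)²] = 2[180³/12 + 180×32.5²] = 1352000 mm³.
Direct shear f_v = P/L_w = 50.5×10³ / 360 = 140.3 N/mm (vertical).
Torsion M = P·e = 50.5×10³ × 250 = 12625000 N·mm.
Critical point at (x, y) = (32.5, 90) from centroid. f_tx = M·y/J = 840.3 N/mm; f_ty = M·x/J = 303.4 N/mm.
Resultant f_max = √[f_tx² + (f_v + f_ty)²] = √[840.3² + (140.3 + 303.4)²] = 950.2 N/mm.
Capacity per unit length: φr_n = 0.75 × 0.6 × 620 × (0.707 × 5) = 986.3 N/mm.
950.2 ≤ 986.3 → adequate.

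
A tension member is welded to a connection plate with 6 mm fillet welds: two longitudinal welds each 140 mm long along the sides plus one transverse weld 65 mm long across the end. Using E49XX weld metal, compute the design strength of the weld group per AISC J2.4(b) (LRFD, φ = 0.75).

E49XX → F_EXX = 490 MPa.
t_e = 0.707 × 6 = 4.242 mm.
R_nwl = 0.6 × 490 × 4.242 × 280 × 10⁻³ = 349.2 kN (longitudinal, 2 welds).
R_nwt = 0.6 × 490 × 4.242 × 65 × 10⁻³ = 81.06 kN (transverse, base value).
(i) R_nwl + R_nwt = 430.3 kN; (ii) 0.85 R_nwl + 1.5 R_nwt = 418.4 kN.
R_n = max = 430.3 kN [governs: (i)]; φR_n = 322.7 kN.

φR_n ≈ 323 kN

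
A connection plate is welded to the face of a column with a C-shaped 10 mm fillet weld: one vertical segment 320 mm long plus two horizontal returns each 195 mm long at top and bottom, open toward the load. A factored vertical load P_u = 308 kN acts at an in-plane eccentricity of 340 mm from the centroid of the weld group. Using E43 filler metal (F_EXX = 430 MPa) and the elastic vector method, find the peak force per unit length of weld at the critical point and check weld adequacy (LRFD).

f_max ≈ 1750 N/mm; NOT adequate

Total weld length L_w = 710 mm. Treat welds as unit-width lines.
Centroid: x̄ = 2×195×97.5 / 710 = 53.56 mm from the vertical weld.
Polar moment about centroid: J = I_x + I_y = [320³/12 + 2×195×160²] + [320×53.56² + 2(195³/12 + 195×43.94²)] = 15620000 mm³.
Direct shear f_v = P/L_w = 308×10³ / 710 = 433.8 N/mm (vertical).
Torsion M = P·e = 308×10³ × 340 = 104720000 N·mm.
Critical point at (x, y) = (141.4, 160) from centroid. f_tx = M·y/J = 1073 N/mm; f_ty = M·x/J = 948.2 N/mm.
Resultant f_max = √[f_tx² + (f_v + f_ty)²] = √[1073² + (433.8 + 948.2)²] = 1749 N/mm.
Capacity per unit length: φr_n = 0.75 × 0.6 × 430 × (0.707 × 10) = 1368 N/mm.
1749 > 1368 → NOT adequate.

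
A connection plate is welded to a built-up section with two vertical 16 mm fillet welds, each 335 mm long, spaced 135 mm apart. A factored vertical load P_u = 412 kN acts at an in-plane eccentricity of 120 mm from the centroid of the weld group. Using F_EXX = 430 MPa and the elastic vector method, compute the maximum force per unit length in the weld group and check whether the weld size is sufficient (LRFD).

Total weld length L_w = 670 mm. Treat welds as unit-width lines.
Polar moment about centroid: J = 2[d³/12 + d(b/2)²] = 2[335³/12 + 335×67.5²] = 9319000 mm³.
Direct shear f_v = P/L_w = 412×10³ / 670 = 614.9 N/mm (vertical).
Torsion M = P·e = 412×10³ × 120 = 49440000 N·mm.
Critical point at (x, y) = (67.5, 167.5) from centroid. f_tx = M·y/J = 888.7 N/mm; f_ty = M·x/J = 358.1 N/mm.
Resultant f_max = √[f_tx² + (f_v + f_ty)²] = √[888.7² + (614.9 + 358.1)²] = 1318 N/mm.
Capacity per unit length: φr_n = 0.75 × 0.6 × 430 × (0.707 × 16) = 2189 N/mm.
1318 ≤ 2189 → adequate.

f_max ≈ 1320 N/mm; adequate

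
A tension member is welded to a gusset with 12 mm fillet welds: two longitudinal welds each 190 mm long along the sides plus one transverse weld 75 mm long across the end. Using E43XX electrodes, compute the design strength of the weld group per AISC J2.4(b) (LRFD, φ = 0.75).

φR_n ≈ 747 kN

E43XX → F_EXX = 430 MPa.
t_e = 0.707 × 12 = 8.484 mm.
R_nwl = 0.6 × 430 × 8.484 × 380 × 10⁻³ = 831.8 kN (longitudinal, 2 welds).
R_nwt = 0.6 × 430 × 8.484 × 75 × 10⁻³ = 164.2 kN (transverse, base value).
(i) R_nwl + R_nwt = 995.9 kN; (ii) 0.85 R_nwl + 1.5 R_nwt = 953.3 kN.
R_n = max = 995.9 kN [governs: (i)]; φR_n = 747 kN.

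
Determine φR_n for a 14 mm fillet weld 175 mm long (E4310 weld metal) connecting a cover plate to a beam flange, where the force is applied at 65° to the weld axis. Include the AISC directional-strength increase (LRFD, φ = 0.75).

φR_n ≈ 480 kN

E43XX → F_EXX = 430 MPa.
t_e = 0.707 × 14 = 9.898 mm; A_we = 9.898 × 175 = 1732 mm².
Directional factor: 1.0 + 0.5 sin^1.5(65°) = 1.431.
F_nw = 0.6 × 430 × 1.431 = 369.3 MPa.
φR_n = 0.75 × 369.3 × 1732 × 10⁻³ = 479.8 kN.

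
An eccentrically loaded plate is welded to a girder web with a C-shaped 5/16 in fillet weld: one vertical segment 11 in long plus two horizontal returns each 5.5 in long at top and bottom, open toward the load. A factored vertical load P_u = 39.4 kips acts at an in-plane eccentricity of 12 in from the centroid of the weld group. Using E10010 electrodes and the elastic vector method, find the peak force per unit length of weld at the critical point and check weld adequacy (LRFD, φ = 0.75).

E100XX → F_EXX = 100 ksi.
Total weld length L_w = 22 in. Treat welds as unit-width lines.
Centroid: x̄ = 2×5.5×2.75 / 22 = 1.375 in from the vertical weld.
Polar moment about centroid: J = I_x + I_y = [11³/12 + 2×5.5×5.5²] + [11×1.375² + 2(5.5³/12 + 5.5×1.375²)] = 513 in³.
Direct shear f_v = P/L_w = 39.4 / 22 = 1.791 kip/in (vertical).
Torsion M = P·e = 39.4 × 12 = 472.8 kip·in.
Critical point at (x, y) = (4.125, 5.5) from centroid. f_tx = M·y/J = 5.069 kip/in; f_ty = M·x/J = 3.802 kip/in.
Resultant f_max = √[f_tx² + (f_v + f_ty)²] = √[5.069² + (1.791 + 3.802)²] = 7.548 kip/in.
Capacity per unit length: φr_n = 0.75 × 0.6 × 100 × (0.707 × 0.3125) = 9.942 kip/in.
7.548 ≤ 9.942 → adequate.

f_max ≈ 7.55 kip/in; adequate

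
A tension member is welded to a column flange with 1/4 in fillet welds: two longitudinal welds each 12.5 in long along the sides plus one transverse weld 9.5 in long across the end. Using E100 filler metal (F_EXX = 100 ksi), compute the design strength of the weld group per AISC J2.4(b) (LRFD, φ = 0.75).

t_e = 0.707 × 0.25 = 0.1767 in.
R_nwl = 0.6 × 100 × 0.1767 × 25 = 265.1 kips (longitudinal, 2 welds).
R_nwt = 0.6 × 100 × 0.1767 × 9.5 = 100.7 kips (transverse, base value).
(i) R_nwl + R_nwt = 365.9 kips; (ii) 0.85 R_nwl + 1.5 R_nwt = 376.5 kips.
R_n = max = 376.5 kips [governs: (ii)]; φR_n = 282.4 kips.

φR_n ≈ 282 kips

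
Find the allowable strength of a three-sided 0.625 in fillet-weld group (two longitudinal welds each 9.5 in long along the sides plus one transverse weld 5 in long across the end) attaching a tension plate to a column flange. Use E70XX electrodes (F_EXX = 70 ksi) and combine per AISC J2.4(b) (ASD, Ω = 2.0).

R_n/Ω ≈ 223 kips

t_e = 0.707 × 0.625 = 0.4419 in.
R_nwl = 0.6 × 70 × 0.4419 × 19 = 352.6 kips (longitudinal, 2 welds).
R_nwt = 0.6 × 70 × 0.4419 × 5 = 92.79 kips (transverse, base value).
(i) R_nwl + R_nwt = 445.4 kips; (ii) 0.85 R_nwl + 1.5 R_nwt = 438.9 kips.
R_n = max = 445.4 kips [governs: (i)]; R_n/Ω = 222.7 kips.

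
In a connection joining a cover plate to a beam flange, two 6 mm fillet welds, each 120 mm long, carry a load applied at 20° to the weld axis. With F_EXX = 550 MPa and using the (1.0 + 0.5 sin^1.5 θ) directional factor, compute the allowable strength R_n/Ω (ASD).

R_n/Ω ≈ 185 kN

t_e = 0.707 × 6 = 4.242 mm; A_we = 4.242 × 240 = 1018 mm².
Directional factor: 1.0 + 0.5 sin^1.5(20°) = 1.1.
F_nw = 0.6 × 550 × 1.1 = 363 MPa.
R_n/Ω = (363 × 1018) / 2.0 × 10⁻³ = 184.8 kN.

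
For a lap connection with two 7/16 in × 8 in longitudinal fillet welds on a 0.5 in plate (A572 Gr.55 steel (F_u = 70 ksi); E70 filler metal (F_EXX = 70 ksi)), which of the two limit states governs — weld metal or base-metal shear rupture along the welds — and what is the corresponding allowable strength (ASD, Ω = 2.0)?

R_n/Ω ≈ 104 kip (weld metal governs)

t_e = 0.707 × 0.4375 = 0.3093 in; L = 16 in.
Weld metal: R_n/Ω = (1/2.0) × 0.6 × 70 × 0.3093 × 16 = 103.9 kip.
Base metal (shear rupture): R_n/Ω = (1/2.0) × 0.6 × 70 × 0.5 × 16 = 168 kip.
Governing: weld metal.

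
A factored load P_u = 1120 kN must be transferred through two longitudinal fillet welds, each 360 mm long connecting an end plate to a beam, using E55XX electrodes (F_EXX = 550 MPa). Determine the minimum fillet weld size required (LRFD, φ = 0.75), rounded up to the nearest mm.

w = 9 mm

Total weld length L = 720 mm.
Required throat t_e = P_u / (φ × 0.6 F_EXX × L) = 1120 / (0.75 × 0.6 × 550 × 720 × 10⁻³) = 6.285 mm.
Required leg w = t_e / 0.707 = 8.89 mm → use 9 mm.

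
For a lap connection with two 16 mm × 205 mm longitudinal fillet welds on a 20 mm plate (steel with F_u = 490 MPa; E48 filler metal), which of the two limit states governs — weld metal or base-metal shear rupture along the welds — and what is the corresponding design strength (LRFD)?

φR_n ≈ 1000 kN (weld metal governs)

E48XX → F_EXX = 480 MPa.
t_e = 0.707 × 16 = 11.31 mm; L = 410 mm.
Weld metal: φR_n = 0.75 × 0.6 × 480 × 11.31 × 410 × 10⁻³ = 1002 kN.
Base metal (shear rupture): φR_n = 0.75 × 0.6 × 490 × 20 × 410 × 10⁻³ = 1808 kN.
Governing: weld metal.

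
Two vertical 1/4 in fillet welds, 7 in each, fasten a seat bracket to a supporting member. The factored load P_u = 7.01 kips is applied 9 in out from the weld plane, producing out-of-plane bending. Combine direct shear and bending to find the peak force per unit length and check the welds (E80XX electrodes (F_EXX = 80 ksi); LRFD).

f_max ≈ 3.89 kip/in; adequate

L_w = 2 × 7 = 14 in; section modulus (unit throat) S = 2 × L²/6 = 16.33 in².
Direct shear f_v = P/L_w = 7.01/14 = 0.5007 kip/in.
Moment M = P × e = 7.01 × 9 = 63.09 kip·in; bending f_b = M/S = 3.863 kip/in.
f_max = √(f_v² + f_b²) = √(0.5007² + 3.863²) = 3.895 kip/in.
φr_n = 0.75 × 0.6 × 80 × (0.707 × 0.25) = 6.363 kip/in → adequate.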